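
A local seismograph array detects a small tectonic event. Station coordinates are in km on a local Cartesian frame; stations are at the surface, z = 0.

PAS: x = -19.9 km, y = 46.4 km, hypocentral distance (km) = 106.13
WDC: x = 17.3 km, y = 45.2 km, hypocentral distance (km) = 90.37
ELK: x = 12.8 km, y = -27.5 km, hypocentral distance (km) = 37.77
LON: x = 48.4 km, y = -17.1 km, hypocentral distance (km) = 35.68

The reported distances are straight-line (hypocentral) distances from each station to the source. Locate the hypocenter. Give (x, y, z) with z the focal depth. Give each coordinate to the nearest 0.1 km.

Each station gives a sphere (x−x_i)² + (y−y_i)² + z² = d_i² (stations at z=0).
Subtracting the PAS sphere from WDC and ELK: z² cancels, leaving linear equations in x and y:
74.4 x − 2.4 y = 2890.20
65.4 x − 147.8 y = 8208.12
Solving: x ≈ 37.592, y ≈ -38.901 km (keep extra digits for the depth step; rounded: 37.6, -38.9).
Then from the PAS sphere: z² = 106.13² − (x + 19.9)² − (y − 46.4)² with x = 37.592, y = -38.901, so z ≈ 26.115 ≈ 26.1 km.

(37.6, -38.9, 26.1)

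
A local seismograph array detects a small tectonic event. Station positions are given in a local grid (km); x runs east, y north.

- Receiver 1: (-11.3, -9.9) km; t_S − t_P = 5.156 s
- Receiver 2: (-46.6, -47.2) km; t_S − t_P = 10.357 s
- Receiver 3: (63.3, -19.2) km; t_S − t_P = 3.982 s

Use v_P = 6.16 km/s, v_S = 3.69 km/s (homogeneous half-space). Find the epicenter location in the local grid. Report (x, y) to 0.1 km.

Distance from S−P lag: d = Δt · v_P v_S / (v_P − v_S) = Δt · (6.16·3.69)/(6.16−3.69) ≈ 9.2026·Δt.
So d_Receiver 1 = 47.45, d_Receiver 2 = 95.31, d_Receiver 3 = 36.64 km.
Circle about each station: (x + 11.3)² + (y + 9.9)² = 47.45²; (x + 46.6)² + (y + 47.2)² = 95.31²; (x − 63.3)² + (y + 19.2)² = 36.64².
Subtracting the Receiver 1 equation from the Receiver 2 and Receiver 3 equations removes the quadratic terms:
-70.6 x − 74.6 y = -2658.79
149.2 x − 18.6 y = 5058.84
Solving the 2×2 system: x ≈ 34.3, y ≈ 3.2 km.

(34.3, 3.2)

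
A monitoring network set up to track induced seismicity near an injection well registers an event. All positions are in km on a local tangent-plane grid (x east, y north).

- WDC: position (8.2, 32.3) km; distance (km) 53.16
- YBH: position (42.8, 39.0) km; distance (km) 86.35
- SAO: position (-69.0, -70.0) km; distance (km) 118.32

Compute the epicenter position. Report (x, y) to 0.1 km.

x ≈ -43.3 km, y ≈ 45.5 km

Circle about each station: (x − 8.2)² + (y − 32.3)² = 53.16²; (x − 42.8)² + (y − 39.0)² = 86.35²; (x + 69.0)² + (y + 70.0)² = 118.32².
Subtracting the WDC equation from the YBH and SAO equations removes the quadratic terms:
69.2 x + 13.4 y = -2388.03
-154.4 x − 204.6 y = -2623.17
Solving the 2×2 system: x ≈ -43.3, y ≈ 45.5 km.
Check against WDC (with the unrounded x, y): √((x − 8.2)²+(y − 32.3)²) = 53.19 ≈ 53.16 km. ✓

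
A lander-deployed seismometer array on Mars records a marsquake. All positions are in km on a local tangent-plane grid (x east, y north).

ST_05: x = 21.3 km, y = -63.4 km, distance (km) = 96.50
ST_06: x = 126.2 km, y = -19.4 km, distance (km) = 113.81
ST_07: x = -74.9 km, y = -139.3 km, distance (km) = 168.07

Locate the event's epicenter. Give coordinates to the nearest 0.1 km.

(92.8, -128.2)

Circle about each station: (x − 21.3)² + (y + 63.4)² = 96.50²; (x − 126.2)² + (y + 19.4)² = 113.81²; (x + 74.9)² + (y + 139.3)² = 168.07².
Subtracting pairs of circle equations eliminates x²+y² and gives linear equations (the radical axes):
209.8 x + 88.0 y = 8189.08
-192.4 x − 151.8 y = 1605.98
Solving the 2×2 system: x ≈ 92.8, y ≈ -128.2 km.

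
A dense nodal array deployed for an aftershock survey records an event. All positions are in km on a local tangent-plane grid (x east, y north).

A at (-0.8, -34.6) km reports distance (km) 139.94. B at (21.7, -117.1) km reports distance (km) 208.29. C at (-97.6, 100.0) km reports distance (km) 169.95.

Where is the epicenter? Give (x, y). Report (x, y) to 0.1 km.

Circle about each station: (x + 0.8)² + (y + 34.6)² = 139.94²; (x − 21.7)² + (y + 117.1)² = 208.29²; (x + 97.6)² + (y − 100.0)² = 169.95².
Subtracting pairs of circle equations eliminates x²+y² and gives linear equations (the radical axes):
45.0 x − 165.0 y = -10816.02
-193.6 x + 269.2 y = 9028.16
Solving the 2×2 system: x ≈ 71.7, y ≈ 85.1 km.

x ≈ 71.7 km, y ≈ 85.1 km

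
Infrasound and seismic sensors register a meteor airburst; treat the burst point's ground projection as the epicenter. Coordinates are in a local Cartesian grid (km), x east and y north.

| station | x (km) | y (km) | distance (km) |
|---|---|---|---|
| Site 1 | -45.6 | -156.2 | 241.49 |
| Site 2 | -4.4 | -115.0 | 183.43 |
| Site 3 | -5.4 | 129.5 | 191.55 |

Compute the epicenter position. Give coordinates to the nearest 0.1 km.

Circle about each station: (x + 45.6)² + (y + 156.2)² = 241.49²; (x + 4.4)² + (y + 115.0)² = 183.43²; (x + 5.4)² + (y − 129.5)² = 191.55².
Subtracting the Site 1 equation from the Site 2 and Site 3 equations removes the quadratic terms:
82.4 x + 82.4 y = 11437.42
80.4 x + 571.4 y = 11947.63
Solving the 2×2 system: x ≈ 137.2, y ≈ 1.6 km.
Check against Site 1 (with the unrounded x, y): √((x + 45.6)²+(y + 156.2)²) = 241.49 ≈ 241.49 km. ✓

137.2 km east, 1.6 km north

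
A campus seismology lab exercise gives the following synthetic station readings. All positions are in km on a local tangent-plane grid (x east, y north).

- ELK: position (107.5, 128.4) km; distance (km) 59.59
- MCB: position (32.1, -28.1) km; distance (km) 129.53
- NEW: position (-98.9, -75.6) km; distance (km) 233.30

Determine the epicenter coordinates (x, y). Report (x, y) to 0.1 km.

55.5 km east, 99.3 km north

Circle about each station: (x − 107.5)² + (y − 128.4)² = 59.59²; (x − 32.1)² + (y + 28.1)² = 129.53²; (x + 98.9)² + (y + 75.6)² = 233.30².
Subtracting the ELK equation from the MCB and NEW equations removes the quadratic terms:
-150.8 x − 313.0 y = -39449.84
-412.8 x − 408.0 y = -63424.16
Solving the 2×2 system: x ≈ 55.5, y ≈ 99.3 km.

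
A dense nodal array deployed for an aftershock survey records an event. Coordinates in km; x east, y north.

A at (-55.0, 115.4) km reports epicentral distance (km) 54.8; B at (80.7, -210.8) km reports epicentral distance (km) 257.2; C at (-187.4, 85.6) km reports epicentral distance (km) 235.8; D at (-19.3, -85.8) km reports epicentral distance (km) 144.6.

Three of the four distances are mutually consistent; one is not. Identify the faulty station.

Solve using three stations at a time. Using B, C, D (subtract circle equations pairwise → linear system) gives (x, y) ≈ (44.6, 43.8).
Distances from that point to each station vs reported:
  A: calculated 122.7 vs reported 54.8 → residual 67.9 km
  B: calculated 257.1 vs reported 257.2 → residual 0.1 km
  C: calculated 235.7 vs reported 235.8 → residual 0.1 km
  D: calculated 144.4 vs reported 144.6 → residual 0.2 km
B, C, D are mutually consistent (residuals ≈ 0); A is off by 67.9 km.

A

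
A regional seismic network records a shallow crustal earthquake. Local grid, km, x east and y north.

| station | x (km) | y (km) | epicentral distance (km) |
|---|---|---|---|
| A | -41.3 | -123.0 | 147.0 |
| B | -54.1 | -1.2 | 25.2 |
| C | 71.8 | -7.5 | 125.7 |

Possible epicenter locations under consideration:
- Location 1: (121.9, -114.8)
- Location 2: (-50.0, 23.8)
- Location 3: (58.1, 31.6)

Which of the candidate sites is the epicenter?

Location 2

For each candidate, compare |candidate − station| to the reported distance:
Location 1: residuals A 16.4, B 184.3, C 7.3 → max 184.3 km
Location 2: residuals A 0.1, B 0.1, C 0.1 → max 0.1 km
Location 3: residuals A 36.8, B 91.7, C 84.3 → max 91.7 km
Only Location 2 has all residuals ≈ 0.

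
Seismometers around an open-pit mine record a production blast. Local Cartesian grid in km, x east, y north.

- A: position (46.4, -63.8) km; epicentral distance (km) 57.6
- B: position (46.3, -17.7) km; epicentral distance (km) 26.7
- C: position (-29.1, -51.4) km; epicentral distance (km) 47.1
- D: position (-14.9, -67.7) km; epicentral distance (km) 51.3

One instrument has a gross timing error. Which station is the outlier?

Solve using three stations at a time. Using A, C, D (subtract circle equations pairwise → linear system) gives (x, y) ≈ (7.3, -21.3).
Distances from that point to each station vs reported:
  A: calculated 57.7 vs reported 57.6 → residual 0.1 km
  B: calculated 39.1 vs reported 26.7 → residual 12.4 km
  C: calculated 47.2 vs reported 47.1 → residual 0.1 km
  D: calculated 51.4 vs reported 51.3 → residual 0.1 km
A, C, D are mutually consistent (residuals ≈ 0); B is off by 12.4 km.

B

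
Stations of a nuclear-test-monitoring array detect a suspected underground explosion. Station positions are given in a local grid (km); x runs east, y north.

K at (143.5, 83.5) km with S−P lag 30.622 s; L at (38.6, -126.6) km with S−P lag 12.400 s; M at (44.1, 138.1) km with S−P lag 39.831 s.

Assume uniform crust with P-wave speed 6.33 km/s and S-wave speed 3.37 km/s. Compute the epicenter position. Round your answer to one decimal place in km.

Distance from S−P lag: d = Δt · v_P v_S / (v_P − v_S) = Δt · (6.33·3.37)/(6.33−3.37) ≈ 7.2068·Δt.
So d_K = 220.69, d_L = 89.36, d_M = 287.05 km.
Circle about each station: (x − 143.5)² + (y − 83.5)² = 220.69²; (x − 38.6)² + (y + 126.6)² = 89.36²; (x − 44.1)² + (y − 138.1)² = 287.05².
Subtracting pairs of circle equations eliminates x²+y² and gives linear equations (the radical axes):
-209.8 x − 420.2 y = 30671.89
-198.8 x + 109.2 y = -40241.71
Solving the 2×2 system: x ≈ 127.4, y ≈ -136.6 km.

127.4 km east, -136.6 km north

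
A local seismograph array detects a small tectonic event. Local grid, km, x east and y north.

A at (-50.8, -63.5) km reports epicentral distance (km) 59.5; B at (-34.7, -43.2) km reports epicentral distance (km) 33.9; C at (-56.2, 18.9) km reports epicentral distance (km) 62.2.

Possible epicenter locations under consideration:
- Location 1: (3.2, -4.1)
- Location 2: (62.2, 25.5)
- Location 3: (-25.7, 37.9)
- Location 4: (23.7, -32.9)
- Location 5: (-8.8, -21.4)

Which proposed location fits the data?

Location 5

For each candidate, compare |candidate − station| to the reported distance:
Location 1: residuals A 20.8, B 20.6, C 1.5 → max 20.8 km
Location 2: residuals A 84.3, B 84.9, C 56.4 → max 84.9 km
Location 3: residuals A 45.0, B 47.7, C 26.3 → max 47.7 km
Location 4: residuals A 21.0, B 25.4, C 33.0 → max 33.0 km
Location 5: residuals A 0.0, B 0.0, C 0.0 → max 0.0 km
Only Location 5 has all residuals ≈ 0.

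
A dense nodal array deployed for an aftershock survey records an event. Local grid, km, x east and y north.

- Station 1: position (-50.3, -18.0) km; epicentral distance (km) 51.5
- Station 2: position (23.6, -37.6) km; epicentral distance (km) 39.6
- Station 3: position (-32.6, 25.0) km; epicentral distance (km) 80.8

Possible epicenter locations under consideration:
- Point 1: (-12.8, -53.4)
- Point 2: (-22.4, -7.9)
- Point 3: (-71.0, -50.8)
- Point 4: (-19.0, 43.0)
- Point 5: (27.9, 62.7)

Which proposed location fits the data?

For each candidate, compare |candidate − station| to the reported distance:
Point 1: residuals Station 1 0.1, Station 2 0.1, Station 3 0.1 → max 0.1 km
Point 2: residuals Station 1 21.8, Station 2 15.2, Station 3 46.4 → max 46.4 km
Point 3: residuals Station 1 12.7, Station 2 55.9, Station 3 4.2 → max 55.9 km
Point 4: residuals Station 1 17.1, Station 2 51.6, Station 3 58.2 → max 58.2 km
Point 5: residuals Station 1 60.9, Station 2 60.8, Station 3 9.5 → max 60.9 km
Only Point 1 has all residuals ≈ 0.

Point 1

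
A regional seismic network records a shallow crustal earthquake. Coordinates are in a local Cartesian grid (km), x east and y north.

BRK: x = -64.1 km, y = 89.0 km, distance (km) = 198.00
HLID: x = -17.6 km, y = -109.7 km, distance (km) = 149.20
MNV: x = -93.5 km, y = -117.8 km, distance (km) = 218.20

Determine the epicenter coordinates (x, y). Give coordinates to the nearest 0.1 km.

x ≈ 101.4 km, y ≈ -19.7 km

Circle about each station: (x + 64.1)² + (y − 89.0)² = 198.00²; (x + 17.6)² + (y + 109.7)² = 149.20²; (x + 93.5)² + (y + 117.8)² = 218.20².
Subtracting the BRK equation from the HLID and MNV equations removes the quadratic terms:
93.0 x − 397.4 y = 17257.40
-58.8 x − 413.6 y = 2182.04
Solving the 2×2 system: x ≈ 101.4, y ≈ -19.7 km.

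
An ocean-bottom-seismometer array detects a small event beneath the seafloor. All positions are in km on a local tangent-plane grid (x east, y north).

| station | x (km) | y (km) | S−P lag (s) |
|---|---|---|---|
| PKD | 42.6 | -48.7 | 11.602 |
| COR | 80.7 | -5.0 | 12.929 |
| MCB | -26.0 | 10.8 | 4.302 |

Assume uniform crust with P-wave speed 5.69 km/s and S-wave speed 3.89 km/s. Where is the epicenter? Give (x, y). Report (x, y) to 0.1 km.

Distance from S−P lag: d = Δt · v_P v_S / (v_P − v_S) = Δt · (5.69·3.89)/(5.69−3.89) ≈ 12.2967·Δt.
So d_PKD = 142.67, d_COR = 158.98, d_MCB = 52.90 km.
Circle about each station: (x − 42.6)² + (y + 48.7)² = 142.67²; (x − 80.7)² + (y + 5.0)² = 158.98²; (x + 26.0)² + (y − 10.8)² = 52.90².
Subtracting pairs of circle equations eliminates x²+y² and gives linear equations (the radical axes):
76.2 x + 87.4 y = -2568.87
-137.2 x + 119.0 y = 14162.51
Solving the 2×2 system: x ≈ -73.3, y ≈ 34.5 km.

x ≈ -73.3 km, y ≈ 34.5 km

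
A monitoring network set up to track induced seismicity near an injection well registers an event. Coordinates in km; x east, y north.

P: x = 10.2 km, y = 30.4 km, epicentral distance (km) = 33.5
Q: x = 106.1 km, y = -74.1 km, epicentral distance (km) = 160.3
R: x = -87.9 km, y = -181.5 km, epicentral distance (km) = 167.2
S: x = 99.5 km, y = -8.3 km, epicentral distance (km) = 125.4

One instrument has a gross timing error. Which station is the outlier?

R

Solve using three stations at a time. Using P, Q, S (subtract circle equations pairwise → linear system) gives (x, y) ≈ (-22.2, 22.0).
Distances from that point to each station vs reported:
  P: calculated 33.4 vs reported 33.5 → residual 0.1 km
  Q: calculated 160.3 vs reported 160.3 → residual 0.0 km
  R: calculated 213.9 vs reported 167.2 → residual 46.7 km
  S: calculated 125.4 vs reported 125.4 → residual 0.0 km
P, Q, S are mutually consistent (residuals ≈ 0); R is off by 46.7 km.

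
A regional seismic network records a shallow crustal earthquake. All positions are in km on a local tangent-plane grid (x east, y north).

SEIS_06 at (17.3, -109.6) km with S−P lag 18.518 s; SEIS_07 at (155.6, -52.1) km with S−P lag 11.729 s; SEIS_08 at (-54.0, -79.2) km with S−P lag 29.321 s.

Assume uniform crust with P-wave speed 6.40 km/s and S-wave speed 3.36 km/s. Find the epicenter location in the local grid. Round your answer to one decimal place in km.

Distance from S−P lag: d = Δt · v_P v_S / (v_P − v_S) = Δt · (6.40·3.36)/(6.40−3.36) ≈ 7.0737·Δt.
So d_SEIS_06 = 130.99, d_SEIS_07 = 82.97, d_SEIS_08 = 207.41 km.
Circle about each station: (x − 17.3)² + (y + 109.6)² = 130.99²; (x − 155.6)² + (y + 52.1)² = 82.97²; (x + 54.0)² + (y + 79.2)² = 207.41².
Subtracting pairs of circle equations eliminates x²+y² and gives linear equations (the radical axes):
276.6 x + 115.0 y = 24888.68
-142.6 x + 60.8 y = -28983.34
Solving the 2×2 system: x ≈ 145.9, y ≈ -134.5 km.

(145.9, -134.5)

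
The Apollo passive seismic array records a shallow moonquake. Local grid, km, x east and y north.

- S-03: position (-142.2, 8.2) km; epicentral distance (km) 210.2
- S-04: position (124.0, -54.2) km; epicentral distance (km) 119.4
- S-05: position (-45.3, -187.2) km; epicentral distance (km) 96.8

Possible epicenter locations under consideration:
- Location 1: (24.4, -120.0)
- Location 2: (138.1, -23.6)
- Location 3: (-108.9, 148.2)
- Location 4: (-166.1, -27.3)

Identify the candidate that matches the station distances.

Location 1

For each candidate, compare |candidate − station| to the reported distance:
Location 1: residuals S-03 0.0, S-04 0.0, S-05 0.0 → max 0.0 km
Location 2: residuals S-03 71.9, S-04 85.7, S-05 149.0 → max 149.0 km
Location 3: residuals S-03 66.3, S-04 189.2, S-05 244.6 → max 244.6 km
Location 4: residuals S-03 167.4, S-04 171.9, S-05 103.6 → max 171.9 km
Only Location 1 has all residuals ≈ 0.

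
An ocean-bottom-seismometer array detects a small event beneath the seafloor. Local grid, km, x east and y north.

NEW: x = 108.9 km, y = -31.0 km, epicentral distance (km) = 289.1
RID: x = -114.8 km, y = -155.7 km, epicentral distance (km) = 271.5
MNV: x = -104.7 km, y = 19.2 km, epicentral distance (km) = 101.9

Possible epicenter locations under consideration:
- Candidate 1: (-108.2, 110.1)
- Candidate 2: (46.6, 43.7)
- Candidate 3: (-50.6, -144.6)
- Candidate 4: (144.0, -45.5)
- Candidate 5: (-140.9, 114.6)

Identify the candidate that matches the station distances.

Candidate 5

For each candidate, compare |candidate − station| to the reported distance:
Candidate 1: residuals NEW 30.2, RID 5.6, MNV 10.9 → max 30.2 km
Candidate 2: residuals NEW 191.8, RID 15.0, MNV 51.4 → max 191.8 km
Candidate 3: residuals NEW 93.3, RID 206.3, MNV 70.6 → max 206.3 km
Candidate 4: residuals NEW 251.1, RID 9.8, MNV 155.1 → max 251.1 km
Candidate 5: residuals NEW 0.0, RID 0.1, MNV 0.1 → max 0.1 km
Only Candidate 5 has all residuals ≈ 0.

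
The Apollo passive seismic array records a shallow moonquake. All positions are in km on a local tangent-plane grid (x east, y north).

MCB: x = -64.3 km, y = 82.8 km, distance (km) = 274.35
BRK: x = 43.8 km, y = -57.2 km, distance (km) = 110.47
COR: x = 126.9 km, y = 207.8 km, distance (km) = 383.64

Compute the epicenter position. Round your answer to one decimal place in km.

Circle about each station: (x + 64.3)² + (y − 82.8)² = 274.35²; (x − 43.8)² + (y + 57.2)² = 110.47²; (x − 126.9)² + (y − 207.8)² = 383.64².
Subtracting pairs of circle equations eliminates x²+y² and gives linear equations (the radical axes):
216.2 x − 280.0 y = 57264.25
382.4 x + 250.0 y = -23617.61
Solving the 2×2 system: x ≈ 47.8, y ≈ -167.6 km.
Check against MCB (with the unrounded x, y): √((x + 64.3)²+(y − 82.8)²) = 274.35 ≈ 274.35 km. ✓

x ≈ 47.8 km, y ≈ -167.6 km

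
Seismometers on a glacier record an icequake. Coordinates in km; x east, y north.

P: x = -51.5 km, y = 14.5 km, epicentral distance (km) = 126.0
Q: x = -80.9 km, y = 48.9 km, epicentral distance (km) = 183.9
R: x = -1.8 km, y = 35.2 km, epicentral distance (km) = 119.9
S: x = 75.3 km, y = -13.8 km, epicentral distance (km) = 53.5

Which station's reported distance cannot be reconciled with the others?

P

Solve using three stations at a time. Using Q, R, S (subtract circle equations pairwise → linear system) gives (x, y) ≈ (62.9, -65.6).
Distances from that point to each station vs reported:
  P: calculated 139.7 vs reported 126.0 → residual 13.7 km
  Q: calculated 183.8 vs reported 183.9 → residual 0.1 km
  R: calculated 119.8 vs reported 119.9 → residual 0.1 km
  S: calculated 53.3 vs reported 53.5 → residual 0.2 km
Q, R, S are mutually consistent (residuals ≈ 0); P is off by 13.7 km.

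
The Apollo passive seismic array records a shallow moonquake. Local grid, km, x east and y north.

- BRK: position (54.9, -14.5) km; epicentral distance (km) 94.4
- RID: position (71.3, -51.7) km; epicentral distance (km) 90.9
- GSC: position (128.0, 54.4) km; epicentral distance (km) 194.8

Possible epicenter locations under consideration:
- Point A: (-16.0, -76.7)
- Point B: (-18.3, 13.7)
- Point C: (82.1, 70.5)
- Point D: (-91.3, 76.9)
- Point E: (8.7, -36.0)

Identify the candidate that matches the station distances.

Point A

For each candidate, compare |candidate − station| to the reported distance:
Point A: residuals BRK 0.1, RID 0.1, GSC 0.1 → max 0.1 km
Point B: residuals BRK 16.0, RID 20.0, GSC 42.9 → max 42.9 km
Point C: residuals BRK 5.2, RID 31.8, GSC 146.2 → max 146.2 km
Point D: residuals BRK 78.0, RID 116.4, GSC 25.7 → max 116.4 km
Point E: residuals BRK 43.4, RID 26.4, GSC 45.1 → max 45.1 km
Only Point A has all residuals ≈ 0.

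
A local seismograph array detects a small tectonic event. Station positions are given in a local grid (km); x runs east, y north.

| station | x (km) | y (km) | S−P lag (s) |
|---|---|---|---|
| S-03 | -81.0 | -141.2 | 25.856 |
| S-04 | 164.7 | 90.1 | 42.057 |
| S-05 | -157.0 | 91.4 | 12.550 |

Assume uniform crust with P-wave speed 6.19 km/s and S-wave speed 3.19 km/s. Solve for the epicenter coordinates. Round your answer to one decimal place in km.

Distance from S−P lag: d = Δt · v_P v_S / (v_P − v_S) = Δt · (6.19·3.19)/(6.19−3.19) ≈ 6.5820·Δt.
So d_S-03 = 170.19, d_S-04 = 276.82, d_S-05 = 82.60 km.
Circle about each station: (x + 81.0)² + (y + 141.2)² = 170.19²; (x − 164.7)² + (y − 90.1)² = 276.82²; (x + 157.0)² + (y − 91.4)² = 82.60².
Subtracting the S-03 equation from the S-04 and S-05 equations removes the quadratic terms:
491.4 x + 462.6 y = -38919.02
-152.0 x + 465.2 y = 28646.40
Solving the 2×2 system: x ≈ -104.9, y ≈ 27.3 km.
Check against S-03 (with the unrounded x, y): √((x + 81.0)²+(y + 141.2)²) = 170.19 ≈ 170.19 km. ✓

-104.9 km east, 27.3 km north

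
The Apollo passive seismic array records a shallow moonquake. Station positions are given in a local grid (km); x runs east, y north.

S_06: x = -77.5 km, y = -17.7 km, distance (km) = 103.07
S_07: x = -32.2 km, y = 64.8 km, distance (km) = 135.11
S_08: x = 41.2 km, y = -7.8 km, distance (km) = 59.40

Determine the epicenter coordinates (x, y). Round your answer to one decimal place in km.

Circle about each station: (x + 77.5)² + (y + 17.7)² = 103.07²; (x + 32.2)² + (y − 64.8)² = 135.11²; (x − 41.2)² + (y + 7.8)² = 59.40².
Subtracting pairs of circle equations eliminates x²+y² and gives linear equations (the radical axes):
90.6 x + 165.0 y = -8714.95
237.4 x + 19.8 y = 2533.80
Solving the 2×2 system: x ≈ 15.8, y ≈ -61.5 km.

(15.8, -61.5)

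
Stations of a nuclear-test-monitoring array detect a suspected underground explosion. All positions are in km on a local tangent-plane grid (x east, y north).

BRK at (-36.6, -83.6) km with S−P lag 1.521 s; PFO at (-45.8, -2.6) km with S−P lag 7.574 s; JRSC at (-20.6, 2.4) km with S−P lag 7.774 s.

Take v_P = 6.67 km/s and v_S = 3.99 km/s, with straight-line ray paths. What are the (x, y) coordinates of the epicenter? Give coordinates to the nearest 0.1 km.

(-24.4, -74.7)

Distance from S−P lag: d = Δt · v_P v_S / (v_P − v_S) = Δt · (6.67·3.99)/(6.67−3.99) ≈ 9.9303·Δt.
So d_BRK = 15.10, d_PFO = 75.21, d_JRSC = 77.20 km.
Circle about each station: (x + 36.6)² + (y + 83.6)² = 15.10²; (x + 45.8)² + (y + 2.6)² = 75.21²; (x + 20.6)² + (y − 2.4)² = 77.20².
Subtracting the BRK equation from the PFO and JRSC equations removes the quadratic terms:
-18.4 x + 162.0 y = -11652.65
32.0 x + 172.0 y = -13630.23
Solving the 2×2 system: x ≈ -24.4, y ≈ -74.7 km.
Check against BRK (with the unrounded x, y): √((x + 36.6)²+(y + 83.6)²) = 15.09 ≈ 15.10 km. ✓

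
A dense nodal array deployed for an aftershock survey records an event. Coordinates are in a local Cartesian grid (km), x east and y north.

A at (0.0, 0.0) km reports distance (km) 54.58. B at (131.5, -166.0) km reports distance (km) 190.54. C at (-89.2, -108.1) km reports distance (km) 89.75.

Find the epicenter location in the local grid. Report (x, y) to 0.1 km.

(-20.2, -50.7)

Circle about each station: x² + y² = 54.58²; (x − 131.5)² + (y + 166.0)² = 190.54²; (x + 89.2)² + (y + 108.1)² = 89.75².
Subtracting pairs of circle equations eliminates x²+y² and gives linear equations (the radical axes):
263.0 x − 332.0 y = 11521.73
-178.4 x − 216.2 y = 14566.16
Solving the 2×2 system: x ≈ -20.2, y ≈ -50.7 km.
Check against A (with the unrounded x, y): √(x²+y²) = 54.58 ≈ 54.58 km. ✓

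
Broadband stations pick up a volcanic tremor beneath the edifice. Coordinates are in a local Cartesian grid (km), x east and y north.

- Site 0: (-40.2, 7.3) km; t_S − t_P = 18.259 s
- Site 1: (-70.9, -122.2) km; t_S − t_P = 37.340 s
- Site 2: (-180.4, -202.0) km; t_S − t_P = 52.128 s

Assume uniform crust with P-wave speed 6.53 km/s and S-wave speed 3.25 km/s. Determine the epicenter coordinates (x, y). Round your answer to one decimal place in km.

x ≈ -77.8 km, y ≈ 119.3 km

Distance from S−P lag: d = Δt · v_P v_S / (v_P − v_S) = Δt · (6.53·3.25)/(6.53−3.25) ≈ 6.4703·Δt.
So d_Site 0 = 118.14, d_Site 1 = 241.60, d_Site 2 = 337.28 km.
Circle about each station: (x + 40.2)² + (y − 7.3)² = 118.14²; (x + 70.9)² + (y + 122.2)² = 241.60²; (x + 180.4)² + (y + 202.0)² = 337.28².
Subtracting the Site 0 equation from the Site 1 and Site 2 equations removes the quadratic terms:
-61.4 x − 259.0 y = -26123.18
-280.4 x − 418.6 y = -28121.91
Solving the 2×2 system: x ≈ -77.8, y ≈ 119.3 km.
Check against Site 0 (with the unrounded x, y): √((x + 40.2)²+(y − 7.3)²) = 118.16 ≈ 118.14 km. ✓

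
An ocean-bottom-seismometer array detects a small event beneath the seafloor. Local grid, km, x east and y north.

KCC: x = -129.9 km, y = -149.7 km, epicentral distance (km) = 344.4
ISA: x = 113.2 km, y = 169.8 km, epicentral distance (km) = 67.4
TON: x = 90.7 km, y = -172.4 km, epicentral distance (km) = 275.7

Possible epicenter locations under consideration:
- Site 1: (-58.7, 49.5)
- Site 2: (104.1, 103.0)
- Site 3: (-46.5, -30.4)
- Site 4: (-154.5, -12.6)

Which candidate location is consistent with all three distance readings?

For each candidate, compare |candidate − station| to the reported distance:
Site 1: residuals KCC 132.9, ISA 142.4, TON 8.2 → max 142.4 km
Site 2: residuals KCC 0.0, ISA 0.0, TON 0.0 → max 0.0 km
Site 3: residuals KCC 198.8, ISA 188.7, TON 78.2 → max 198.8 km
Site 4: residuals KCC 205.1, ISA 256.5, TON 17.0 → max 256.5 km
Only Site 2 has all residuals ≈ 0.

Site 2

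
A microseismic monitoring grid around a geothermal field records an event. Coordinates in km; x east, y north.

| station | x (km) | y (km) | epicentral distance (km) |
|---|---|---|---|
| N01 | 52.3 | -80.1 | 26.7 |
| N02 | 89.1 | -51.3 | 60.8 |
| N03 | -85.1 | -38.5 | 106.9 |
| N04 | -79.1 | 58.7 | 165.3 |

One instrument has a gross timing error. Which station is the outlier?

Solve using three stations at a time. Using N01, N02, N04 (subtract circle equations pairwise → linear system) gives (x, y) ≈ (30.0, -65.5).
Distances from that point to each station vs reported:
  N01: calculated 26.7 vs reported 26.7 → residual 0.0 km
  N02: calculated 60.8 vs reported 60.8 → residual 0.0 km
  N03: calculated 118.2 vs reported 106.9 → residual 11.3 km
  N04: calculated 165.3 vs reported 165.3 → residual 0.0 km
N01, N02, N04 are mutually consistent (residuals ≈ 0); N03 is off by 11.3 km.

N03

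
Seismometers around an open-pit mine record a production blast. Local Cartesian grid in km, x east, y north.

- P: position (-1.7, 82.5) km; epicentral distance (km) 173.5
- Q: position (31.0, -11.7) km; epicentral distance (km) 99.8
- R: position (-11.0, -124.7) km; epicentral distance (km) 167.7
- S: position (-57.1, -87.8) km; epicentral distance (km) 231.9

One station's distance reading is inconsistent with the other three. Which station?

Solve using three stations at a time. Using P, Q, R (subtract circle equations pairwise → linear system) gives (x, y) ≈ (128.7, -31.9).
Distances from that point to each station vs reported:
  P: calculated 173.5 vs reported 173.5 → residual 0.0 km
  Q: calculated 99.7 vs reported 99.8 → residual 0.1 km
  R: calculated 167.7 vs reported 167.7 → residual 0.0 km
  S: calculated 194.0 vs reported 231.9 → residual 37.9 km
P, Q, R are mutually consistent (residuals ≈ 0); S is off by 37.9 km.

S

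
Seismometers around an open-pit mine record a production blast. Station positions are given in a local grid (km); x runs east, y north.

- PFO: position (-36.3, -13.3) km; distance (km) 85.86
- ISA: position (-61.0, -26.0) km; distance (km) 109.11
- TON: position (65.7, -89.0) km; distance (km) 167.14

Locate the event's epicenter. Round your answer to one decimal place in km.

Circle about each station: (x + 36.3)² + (y + 13.3)² = 85.86²; (x + 61.0)² + (y + 26.0)² = 109.11²; (x − 65.7)² + (y + 89.0)² = 167.14².
Subtracting the PFO equation from the ISA and TON equations removes the quadratic terms:
-49.4 x − 25.4 y = -1630.63
204.0 x − 151.4 y = -9820.93
Solving the 2×2 system: x ≈ -0.2, y ≈ 64.6 km.

-0.2 km east, 64.6 km north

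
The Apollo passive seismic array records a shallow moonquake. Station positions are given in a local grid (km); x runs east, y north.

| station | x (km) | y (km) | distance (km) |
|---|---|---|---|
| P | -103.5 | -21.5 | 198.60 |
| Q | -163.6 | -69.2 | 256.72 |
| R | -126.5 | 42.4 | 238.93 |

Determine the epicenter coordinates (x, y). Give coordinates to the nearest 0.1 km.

Circle about each station: (x + 103.5)² + (y + 21.5)² = 198.60²; (x + 163.6)² + (y + 69.2)² = 256.72²; (x + 126.5)² + (y − 42.4)² = 238.93².
Subtracting the P equation from the Q and R equations removes the quadratic terms:
-120.2 x − 95.4 y = -6084.10
-46.0 x + 127.8 y = -11020.07
Solving the 2×2 system: x ≈ 92.6, y ≈ -52.9 km.

(92.6, -52.9)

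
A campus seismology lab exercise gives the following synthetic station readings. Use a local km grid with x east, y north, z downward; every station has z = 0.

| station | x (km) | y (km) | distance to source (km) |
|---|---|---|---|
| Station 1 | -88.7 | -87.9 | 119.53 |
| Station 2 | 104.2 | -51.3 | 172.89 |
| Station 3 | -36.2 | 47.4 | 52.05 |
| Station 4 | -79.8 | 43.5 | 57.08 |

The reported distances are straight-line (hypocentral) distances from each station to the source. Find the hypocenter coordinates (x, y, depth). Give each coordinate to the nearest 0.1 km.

Each station gives a sphere (x−x_i)² + (y−y_i)² + z² = d_i² (stations at z=0).
Subtracting the Station 1 sphere from Station 2 and Station 3: z² cancels, leaving linear equations in x and y:
385.8 x + 73.2 y = -17708.30
105.0 x + 270.6 y = -458.68
Solving: x ≈ -49.201, y ≈ 17.396 km (keep extra digits for the depth step; rounded: -49.2, 17.4).
Then from the Station 1 sphere: z² = 119.53² − (x + 88.7)² − (y + 87.9)² with x = -49.201, y = 17.396, so z ≈ 40.497 ≈ 40.5 km.

x ≈ -49.2 km, y ≈ 17.4 km, depth ≈ 40.5 km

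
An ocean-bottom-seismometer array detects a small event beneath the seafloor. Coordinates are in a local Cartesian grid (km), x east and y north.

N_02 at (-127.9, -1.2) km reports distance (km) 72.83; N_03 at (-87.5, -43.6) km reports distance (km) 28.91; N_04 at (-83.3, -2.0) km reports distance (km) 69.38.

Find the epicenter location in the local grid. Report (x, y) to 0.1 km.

Circle about each station: (x + 127.9)² + (y + 1.2)² = 72.83²; (x + 87.5)² + (y + 43.6)² = 28.91²; (x + 83.3)² + (y + 2.0)² = 69.38².
Subtracting the N_02 equation from the N_03 and N_04 equations removes the quadratic terms:
80.8 x − 84.8 y = -2334.22
89.2 x − 1.6 y = -8926.34
Solving the 2×2 system: x ≈ -101.3, y ≈ -69.0 km.

(-101.3, -69.0)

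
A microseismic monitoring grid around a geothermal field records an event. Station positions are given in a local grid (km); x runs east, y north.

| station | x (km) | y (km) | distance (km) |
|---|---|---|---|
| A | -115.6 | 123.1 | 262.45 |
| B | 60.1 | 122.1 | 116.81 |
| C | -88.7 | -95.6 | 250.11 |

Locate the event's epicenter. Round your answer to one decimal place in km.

x ≈ 128.9 km, y ≈ 27.7 km

Circle about each station: (x + 115.6)² + (y − 123.1)² = 262.45²; (x − 60.1)² + (y − 122.1)² = 116.81²; (x + 88.7)² + (y + 95.6)² = 250.11².
Subtracting the A equation from the B and C equations removes the quadratic terms:
351.4 x − 2.0 y = 45238.88
53.8 x − 437.4 y = -5184.93
Solving the 2×2 system: x ≈ 128.9, y ≈ 27.7 km.
Check against A (with the unrounded x, y): √((x + 115.6)²+(y − 123.1)²) = 262.45 ≈ 262.45 km. ✓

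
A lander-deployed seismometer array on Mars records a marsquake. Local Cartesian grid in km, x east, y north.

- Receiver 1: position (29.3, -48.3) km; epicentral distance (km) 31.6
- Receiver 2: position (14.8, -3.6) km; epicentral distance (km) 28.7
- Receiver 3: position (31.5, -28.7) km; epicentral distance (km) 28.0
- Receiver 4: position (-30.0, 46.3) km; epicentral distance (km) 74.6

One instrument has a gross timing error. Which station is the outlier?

Receiver 4

Solve using three stations at a time. Using Receiver 1, Receiver 2, Receiver 3 (subtract circle equations pairwise → linear system) gives (x, y) ≈ (3.5, -30.0).
Distances from that point to each station vs reported:
  Receiver 1: calculated 31.6 vs reported 31.6 → residual 0.0 km
  Receiver 2: calculated 28.7 vs reported 28.7 → residual 0.0 km
  Receiver 3: calculated 28.0 vs reported 28.0 → residual 0.0 km
  Receiver 4: calculated 83.3 vs reported 74.6 → residual 8.7 km
Receiver 1, Receiver 2, Receiver 3 are mutually consistent (residuals ≈ 0); Receiver 4 is off by 8.7 km.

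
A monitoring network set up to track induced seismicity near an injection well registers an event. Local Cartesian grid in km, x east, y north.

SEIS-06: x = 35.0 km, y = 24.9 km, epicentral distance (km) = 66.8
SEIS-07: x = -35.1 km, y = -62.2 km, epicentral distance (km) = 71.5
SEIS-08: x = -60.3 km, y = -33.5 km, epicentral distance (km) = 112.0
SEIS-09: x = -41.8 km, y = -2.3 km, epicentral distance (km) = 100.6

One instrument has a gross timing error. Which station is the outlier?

SEIS-07

Solve using three stations at a time. Using SEIS-06, SEIS-08, SEIS-09 (subtract circle equations pairwise → linear system) gives (x, y) ≈ (51.6, -39.9).
Distances from that point to each station vs reported:
  SEIS-06: calculated 66.9 vs reported 66.8 → residual 0.1 km
  SEIS-07: calculated 89.5 vs reported 71.5 → residual 18.0 km
  SEIS-08: calculated 112.1 vs reported 112.0 → residual 0.1 km
  SEIS-09: calculated 100.7 vs reported 100.6 → residual 0.1 km
SEIS-06, SEIS-08, SEIS-09 are mutually consistent (residuals ≈ 0); SEIS-07 is off by 18.0 km.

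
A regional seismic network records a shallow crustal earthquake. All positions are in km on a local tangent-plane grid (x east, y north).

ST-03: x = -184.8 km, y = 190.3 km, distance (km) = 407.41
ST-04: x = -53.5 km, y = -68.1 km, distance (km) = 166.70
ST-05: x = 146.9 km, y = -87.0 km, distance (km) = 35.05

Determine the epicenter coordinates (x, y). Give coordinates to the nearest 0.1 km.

(111.9, -88.9)

Circle about each station: (x + 184.8)² + (y − 190.3)² = 407.41²; (x + 53.5)² + (y + 68.1)² = 166.70²; (x − 146.9)² + (y + 87.0)² = 35.05².
Subtracting pairs of circle equations eliminates x²+y² and gives linear equations (the radical axes):
262.6 x − 516.8 y = 75328.75
663.4 x − 554.6 y = 123537.89
Solving the 2×2 system: x ≈ 111.9, y ≈ -88.9 km.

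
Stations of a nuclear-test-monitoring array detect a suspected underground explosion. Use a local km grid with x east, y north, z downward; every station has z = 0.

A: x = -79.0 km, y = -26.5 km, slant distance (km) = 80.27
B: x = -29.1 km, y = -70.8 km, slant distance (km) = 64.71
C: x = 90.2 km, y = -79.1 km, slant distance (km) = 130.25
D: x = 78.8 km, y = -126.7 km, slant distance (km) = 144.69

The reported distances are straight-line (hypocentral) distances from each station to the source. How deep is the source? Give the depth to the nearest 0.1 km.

Each station gives a sphere (x−x_i)² + (y−y_i)² + z² = d_i² (stations at z=0).
Subtracting the A sphere from B and C: z² cancels, leaving linear equations in x and y:
99.8 x − 88.6 y = 1172.09
338.4 x − 105.2 y = -3072.19
Solving: x ≈ -20.299, y ≈ -36.095 km (keep extra digits for the depth step; rounded: -20.3, -36.1).
Then from the A sphere: z² = 80.27² − (x + 79.0)² − (y + 26.5)² with x = -20.299, y = -36.095, so z ≈ 53.902 ≈ 53.9 km.

depth ≈ 53.9 km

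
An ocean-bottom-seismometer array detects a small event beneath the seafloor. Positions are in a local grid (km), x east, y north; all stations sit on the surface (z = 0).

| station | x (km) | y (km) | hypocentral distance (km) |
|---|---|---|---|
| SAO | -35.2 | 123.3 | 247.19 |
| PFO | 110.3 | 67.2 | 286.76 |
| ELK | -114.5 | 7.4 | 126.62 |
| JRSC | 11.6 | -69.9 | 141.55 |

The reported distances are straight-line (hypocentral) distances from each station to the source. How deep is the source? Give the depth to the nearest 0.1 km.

depth ≈ 60.5 km

Each station gives a sphere (x−x_i)² + (y−y_i)² + z² = d_i² (stations at z=0).
Subtracting the SAO sphere from PFO and ELK: z² cancels, leaving linear equations in x and y:
291.0 x − 112.2 y = -20888.40
-158.6 x − 231.8 y = 41793.35
Solving: x ≈ -111.804, y ≈ -103.802 km (keep extra digits for the depth step; rounded: -111.8, -103.8).
Then from the SAO sphere: z² = 247.19² − (x + 35.2)² − (y − 123.3)² with x = -111.804, y = -103.802, so z ≈ 60.493 ≈ 60.5 km.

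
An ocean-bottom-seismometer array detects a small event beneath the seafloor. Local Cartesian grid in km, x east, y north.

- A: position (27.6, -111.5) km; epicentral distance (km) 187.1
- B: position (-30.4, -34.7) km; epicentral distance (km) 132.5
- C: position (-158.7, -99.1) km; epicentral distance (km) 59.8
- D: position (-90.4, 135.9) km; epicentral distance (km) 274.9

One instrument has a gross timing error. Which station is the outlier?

Solve using three stations at a time. Using B, C, D (subtract circle equations pairwise → linear system) gives (x, y) ≈ (-113.3, -138.0).
Distances from that point to each station vs reported:
  A: calculated 143.4 vs reported 187.1 → residual 43.7 km
  B: calculated 132.5 vs reported 132.5 → residual 0.0 km
  C: calculated 59.8 vs reported 59.8 → residual 0.0 km
  D: calculated 274.9 vs reported 274.9 → residual 0.0 km
B, C, D are mutually consistent (residuals ≈ 0); A is off by 43.7 km.

A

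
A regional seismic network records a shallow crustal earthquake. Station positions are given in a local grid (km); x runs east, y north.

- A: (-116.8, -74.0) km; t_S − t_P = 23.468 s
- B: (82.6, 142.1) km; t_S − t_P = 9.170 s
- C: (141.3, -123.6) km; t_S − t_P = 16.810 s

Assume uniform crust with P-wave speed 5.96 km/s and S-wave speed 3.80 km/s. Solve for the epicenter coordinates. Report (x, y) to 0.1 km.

Distance from S−P lag: d = Δt · v_P v_S / (v_P − v_S) = Δt · (5.96·3.80)/(5.96−3.80) ≈ 10.4852·Δt.
So d_A = 246.07, d_B = 96.15, d_C = 176.26 km.
Circle about each station: (x + 116.8)² + (y + 74.0)² = 246.07²; (x − 82.6)² + (y − 142.1)² = 96.15²; (x − 141.3)² + (y + 123.6)² = 176.26².
Subtracting pairs of circle equations eliminates x²+y² and gives linear equations (the radical axes):
398.8 x + 432.2 y = 59202.55
516.2 x − 99.2 y = 45607.27
Solving the 2×2 system: x ≈ 97.4, y ≈ 47.1 km.

x ≈ 97.4 km, y ≈ 47.1 km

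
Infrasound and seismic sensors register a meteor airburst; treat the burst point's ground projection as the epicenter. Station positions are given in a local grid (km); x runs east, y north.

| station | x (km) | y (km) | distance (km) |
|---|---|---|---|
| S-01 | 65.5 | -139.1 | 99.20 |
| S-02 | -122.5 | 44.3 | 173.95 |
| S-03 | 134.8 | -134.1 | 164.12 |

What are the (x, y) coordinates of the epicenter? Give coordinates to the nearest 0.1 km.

x ≈ -25.8 km, y ≈ -100.3 km

Circle about each station: (x − 65.5)² + (y + 139.1)² = 99.20²; (x + 122.5)² + (y − 44.3)² = 173.95²; (x − 134.8)² + (y + 134.1)² = 164.12².
Subtracting the S-01 equation from the S-02 and S-03 equations removes the quadratic terms:
-376.0 x + 366.8 y = -27088.28
138.6 x + 10.0 y = -4579.94
Solving the 2×2 system: x ≈ -25.8, y ≈ -100.3 km.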